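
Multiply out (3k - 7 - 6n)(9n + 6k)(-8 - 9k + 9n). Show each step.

(3k - 7 - 6n)(9n + 6k)(-8 - 9k + 9n)
= (27kn + 18k^2 - 63n - 42k - 54n^2 - 36kn)(-8 - 9k + 9n)    [distributive law]
= (-9kn + 18k^2 - 63n - 42k - 54n^2)(-8 - 9k + 9n)    [combine like terms]
= 72kn + 81k^2n - 81kn^2 - 144k^2 - 162k^3 + 162k^2n + 504n + 567kn - 567n^2 + 336k + 378k^2 - 378kn + 432n^2 + 486kn^2 - 486n^3    [distributive law]
= 261kn + 243k^2n + 405kn^2 + 234k^2 - 162k^3 + 504n - 135n^2 + 336k - 486n^3    [combine like terms]

261kn + 243k^2n + 405kn^2 + 234k^2 - 162k^3 + 504n - 135n^2 + 336k - 486n^3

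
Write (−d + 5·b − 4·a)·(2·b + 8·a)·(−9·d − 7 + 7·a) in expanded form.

18·b·d^2 + 14·b·d − 302·a·b·d + 72·a·d^2 + 56·a·d + 232·a^2·d − 90·b^2·d − 70·b^2 + 70·a·b^2 − 224·a·b + 224·a^2·b + 224·a^2 − 224·a^3

(−d + 5·b − 4·a)·(2·b + 8·a)·(−9·d − 7 + 7·a)
= (−2·b·d − 8·a·d + 10·b^2 + 40·a·b − 8·a·b − 32·a^2)·(−9·d − 7 + 7·a)    [distributive law]
= (−2·b·d − 8·a·d + 10·b^2 + 32·a·b − 32·a^2)·(−9·d − 7 + 7·a)    [combine like terms]
= 18·b·d^2 + 14·b·d − 14·a·b·d + 72·a·d^2 + 56·a·d − 56·a^2·d − 90·b^2·d − 70·b^2 + 70·a·b^2 − 288·a·b·d − 224·a·b + 224·a^2·b + 288·a^2·d + 224·a^2 − 224·a^3    [distributive law]
= 18·b·d^2 + 14·b·d − 302·a·b·d + 72·a·d^2 + 56·a·d + 232·a^2·d − 90·b^2·d − 70·b^2 + 70·a·b^2 − 224·a·b + 224·a^2·b + 224·a^2 − 224·a^3    [combine like terms]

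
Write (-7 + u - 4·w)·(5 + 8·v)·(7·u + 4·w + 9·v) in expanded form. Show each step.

(-7 + u - 4·w)·(5 + 8·v)·(7·u + 4·w + 9·v)
= (-35 - 56·v + 5·u + 8·u·v - 20·w - 32·v·w)·(7·u + 4·w + 9·v)    [distributive law]
= -245·u - 140·w - 315·v - 392·u·v - 224·v·w - 504·v^2 + 35·u^2 + 20·u·w + 45·u·v + 56·u^2·v + 32·u·v·w + 72·u·v^2 - 140·u·w - 80·w^2 - 180·v·w - 224·u·v·w - 128·v·w^2 - 288·v^2·w    [distributive law]
= -245·u - 140·w - 315·v - 347·u·v - 404·v·w - 504·v^2 + 35·u^2 - 120·u·w + 56·u^2·v - 192·u·v·w + 72·u·v^2 - 80·w^2 - 128·v·w^2 - 288·v^2·w    [combine like terms]

-245·u - 140·w - 315·v - 347·u·v - 404·v·w - 504·v^2 + 35·u^2 - 120·u·w + 56·u^2·v - 192·u·v·w + 72·u·v^2 - 80·w^2 - 128·v·w^2 - 288·v^2·w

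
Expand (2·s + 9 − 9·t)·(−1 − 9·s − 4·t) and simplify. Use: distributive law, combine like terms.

(2·s + 9 − 9·t)·(−1 − 9·s − 4·t)
= −2·s − 18·s^2 − 8·s·t − 9 − 81·s − 36·t + 9·t + 81·s·t + 36·t^2    [distributive law]
= −83·s − 18·s^2 + 73·s·t − 9 − 27·t + 36·t^2    [combine like terms]

−83·s − 18·s^2 + 73·s·t − 9 − 27·t + 36·t^2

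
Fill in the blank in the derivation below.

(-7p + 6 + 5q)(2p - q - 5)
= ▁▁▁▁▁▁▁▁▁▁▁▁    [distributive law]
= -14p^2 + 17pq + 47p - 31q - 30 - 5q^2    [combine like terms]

Applying distributive law to the line above:

-14p^2 + 7pq + 35p + 12p - 6q - 30 + 10pq - 5q^2 - 25q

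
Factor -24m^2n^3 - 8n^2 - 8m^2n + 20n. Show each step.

-24m^2n^3 - 8n^2 - 8m^2n + 20n
= 4(-6m^2n^3 - 2n^2 - 2m^2n + 5n)    [factor out 4]
= 4n(-6m^2n^2 - 2n - 2m^2 + 5)    [factor out n]

4n(-6m^2n^2 - 2n - 2m^2 + 5)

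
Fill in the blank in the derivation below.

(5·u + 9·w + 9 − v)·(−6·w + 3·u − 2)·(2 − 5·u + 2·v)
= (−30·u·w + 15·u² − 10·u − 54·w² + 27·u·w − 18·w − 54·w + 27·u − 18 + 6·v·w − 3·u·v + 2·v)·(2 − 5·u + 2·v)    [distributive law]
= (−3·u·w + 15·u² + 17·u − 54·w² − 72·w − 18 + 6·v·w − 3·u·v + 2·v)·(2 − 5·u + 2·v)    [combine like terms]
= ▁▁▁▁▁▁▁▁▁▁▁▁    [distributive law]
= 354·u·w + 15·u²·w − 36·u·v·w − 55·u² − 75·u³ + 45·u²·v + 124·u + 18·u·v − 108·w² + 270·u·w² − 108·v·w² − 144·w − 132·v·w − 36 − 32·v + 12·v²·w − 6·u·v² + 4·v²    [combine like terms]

Applying distributive law to the line above:

−6·u·w + 15·u²·w − 6·u·v·w + 30·u² − 75·u³ + 30·u²·v + 34·u − 85·u² + 34·u·v − 108·w² + 270·u·w² − 108·v·w² − 144·w + 360·u·w − 144·v·w − 36 + 90·u − 36·v + 12·v·w − 30·u·v·w + 12·v²·w − 6·u·v + 15·u²·v − 6·u·v² + 4·v − 10·u·v + 4·v²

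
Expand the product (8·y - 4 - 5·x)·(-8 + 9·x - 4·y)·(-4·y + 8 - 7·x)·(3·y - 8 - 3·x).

(8·y - 4 - 5·x)·(-8 + 9·x - 4·y)·(-4·y + 8 - 7·x)·(3·y - 8 - 3·x)
= (-64·y + 72·x·y - 32·y^2 + 32 - 36·x + 16·y + 40·x - 45·x^2 + 20·x·y)·(-4·y + 8 - 7·x)·(3·y - 8 - 3·x)    [distributive law]
= (-48·y + 92·x·y - 32·y^2 + 32 + 4·x - 45·x^2)·(-4·y + 8 - 7·x)·(3·y - 8 - 3·x)    [combine like terms]
= (192·y^2 - 384·y + 336·x·y - 368·x·y^2 + 736·x·y - 644·x^2·y + 128·y^3 - 256·y^2 + 224·x·y^2 - 128·y + 256 - 224·x - 16·x·y + 32·x - 28·x^2 + 180·x^2·y - 360·x^2 + 315·x^3)·(3·y - 8 - 3·x)    [distributive law]
= (-64·y^2 - 512·y + 1056·x·y - 144·x·y^2 - 464·x^2·y + 128·y^3 + 256 - 192·x - 388·x^2 + 315·x^3)·(3·y - 8 - 3·x)    [combine like terms]
= -192·y^3 + 512·y^2 + 192·x·y^2 - 1536·y^2 + 4096·y + 1536·x·y + 3168·x·y^2 - 8448·x·y - 3168·x^2·y - 432·x·y^3 + 1152·x·y^2 + 432·x^2·y^2 - 1392·x^2·y^2 + 3712·x^2·y + 1392·x^3·y + 384·y^4 - 1024·y^3 - 384·x·y^3 + 768·y - 2048 - 768·x - 576·x·y + 1536·x + 576·x^2 - 1164·x^2·y + 3104·x^2 + 1164·x^3 + 945·x^3·y - 2520·x^3 - 945·x^4    [distributive law]
= -1216·y^3 - 1024·y^2 + 4512·x·y^2 + 4864·y - 7488·x·y - 620·x^2·y - 816·x·y^3 - 960·x^2·y^2 + 2337·x^3·y + 384·y^4 - 2048 + 768·x + 3680·x^2 - 1356·x^3 - 945·x^4    [combine like terms]

-1216·y^3 - 1024·y^2 + 4512·x·y^2 + 4864·y - 7488·x·y - 620·x^2·y - 816·x·y^3 - 960·x^2·y^2 + 2337·x^3·y + 384·y^4 - 2048 + 768·x + 3680·x^2 - 1356·x^3 - 945·x^4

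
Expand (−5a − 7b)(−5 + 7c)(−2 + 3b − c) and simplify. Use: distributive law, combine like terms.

(−5a − 7b)(−5 + 7c)(−2 + 3b − c)
= (25a − 35ac + 35b − 49bc)(−2 + 3b − c)    [distributive law]
= −50a + 75ab − 25ac + 70ac − 105abc + 35ac^2 − 70b + 105b^2 − 35bc + 98bc − 147b^2c + 49bc^2    [distributive law]
= −50a + 75ab + 45ac − 105abc + 35ac^2 − 70b + 105b^2 + 63bc − 147b^2c + 49bc^2    [combine like terms]

−50a + 75ab + 45ac − 105abc + 35ac^2 − 70b + 105b^2 + 63bc − 147b^2c + 49bc^2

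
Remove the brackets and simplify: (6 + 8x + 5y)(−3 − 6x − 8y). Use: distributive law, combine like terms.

−18 − 60x − 63y − 48x^2 − 94xy − 40y^2

(6 + 8x + 5y)(−3 − 6x − 8y)
= −18 − 36x − 48y − 24x − 48x^2 − 64xy − 15y − 30xy − 40y^2    [distributive law]
= −18 − 60x − 63y − 48x^2 − 94xy − 40y^2    [combine like terms]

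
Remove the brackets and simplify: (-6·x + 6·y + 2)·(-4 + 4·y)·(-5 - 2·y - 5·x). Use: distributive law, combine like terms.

(-6·x + 6·y + 2)·(-4 + 4·y)·(-5 - 2·y - 5·x)
= (24·x - 24·x·y - 24·y + 24·y^2 - 8 + 8·y)·(-5 - 2·y - 5·x)    [distributive law]
= (24·x - 24·x·y - 16·y + 24·y^2 - 8)·(-5 - 2·y - 5·x)    [combine like terms]
= -120·x - 48·x·y - 120·x^2 + 120·x·y + 48·x·y^2 + 120·x^2·y + 80·y + 32·y^2 + 80·x·y - 120·y^2 - 48·y^3 - 120·x·y^2 + 40 + 16·y + 40·x    [distributive law]
= -80·x + 152·x·y - 120·x^2 - 72·x·y^2 + 120·x^2·y + 96·y - 88·y^2 - 48·y^3 + 40    [combine like terms]

-80·x + 152·x·y - 120·x^2 - 72·x·y^2 + 120·x^2·y + 96·y - 88·y^2 - 48·y^3 + 40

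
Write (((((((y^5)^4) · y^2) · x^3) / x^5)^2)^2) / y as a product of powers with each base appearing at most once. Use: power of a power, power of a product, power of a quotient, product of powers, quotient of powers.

(((((((y^5)^4) · y^2) · x^3) / x^5)^2)^2) / y
= ((((((y^5)^4) · y^2) · x^3) / x^5)^4) / y    [power of a power]
= ((((((y^5)^4) · y^2) · x^3)^4) / ((x^5)^4)) / y    [power of a quotient]
= ((((((y^5)^4) · y^2)^4) · ((x^3)^4)) / ((x^5)^4)) / y    [power of a product]
= ((((((y^5)^4)^4) · ((y^2)^4)) · ((x^3)^4)) / ((x^5)^4)) / y    [power of a product]
= (((((y^5)^16) · ((y^2)^4)) · ((x^3)^4)) / ((x^5)^4)) / y    [power of a power]
= (((y^80 · ((y^2)^4)) · ((x^3)^4)) / ((x^5)^4)) / y    [power of a power]
= (((y^80 · y^8) · ((x^3)^4)) / ((x^5)^4)) / y    [power of a power]
= ((y^88 · ((x^3)^4)) / ((x^5)^4)) / y    [product of powers]
= ((y^88 · x^12) / ((x^5)^4)) / y    [power of a power]
= ((y^88 · x^12) / x^20) / y    [power of a power]
= x^(-8)·y^87    [quotient of powers]

x^(-8)·y^87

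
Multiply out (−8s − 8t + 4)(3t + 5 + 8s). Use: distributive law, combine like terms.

−88st − 8s − 64s^2 − 24t^2 − 28t + 20

(−8s − 8t + 4)(3t + 5 + 8s)
= −24st − 40s − 64s^2 − 24t^2 − 40t − 64st + 12t + 20 + 32s    [distributive law]
= −88st − 8s − 64s^2 − 24t^2 − 28t + 20    [combine like terms]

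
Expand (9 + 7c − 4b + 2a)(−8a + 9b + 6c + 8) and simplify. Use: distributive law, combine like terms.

(9 + 7c − 4b + 2a)(−8a + 9b + 6c + 8)
= −72a + 81b + 54c + 72 − 56ac + 63bc + 42c^2 + 56c + 32ab − 36b^2 − 24bc − 32b − 16a^2 + 18ab + 12ac + 16a    [distributive law]
= −56a + 49b + 110c + 72 − 44ac + 39bc + 42c^2 + 50ab − 36b^2 − 16a^2    [combine like terms]

−56a + 49b + 110c + 72 − 44ac + 39bc + 42c^2 + 50ab − 36b^2 − 16a^2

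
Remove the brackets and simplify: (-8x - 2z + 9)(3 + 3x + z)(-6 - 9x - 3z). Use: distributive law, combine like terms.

(-8x - 2z + 9)(3 + 3x + z)(-6 - 9x - 3z)
= (-24x - 24x² - 8xz - 6z - 6xz - 2z² + 27 + 27x + 9z)(-6 - 9x - 3z)    [distributive law]
= (3x - 24x² - 14xz + 3z - 2z² + 27)(-6 - 9x - 3z)    [combine like terms]
= -18x - 27x² - 9xz + 144x² + 216x³ + 72x²z + 84xz + 126x²z + 42xz² - 18z - 27xz - 9z² + 12z² + 18xz² + 6z³ - 162 - 243x - 81z    [distributive law]
= -261x + 117x² + 48xz + 216x³ + 198x²z + 60xz² - 99z + 3z² + 6z³ - 162    [combine like terms]

-261x + 117x² + 48xz + 216x³ + 198x²z + 60xz² - 99z + 3z² + 6z³ - 162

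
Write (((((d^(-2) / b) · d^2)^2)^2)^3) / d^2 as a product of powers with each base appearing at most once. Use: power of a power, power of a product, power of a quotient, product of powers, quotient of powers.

(((((d^(-2) / b) · d^2)^2)^2)^3) / d^2
= ((((d^(-2) / b) · d^2)^2)^6) / d^2    [power of a power]
= (((d^(-2) / b) · d^2)^12) / d^2    [power of a power]
= (((d^(-2) / b)^12) · ((d^2)^12)) / d^2    [power of a product]
= ((((d^(-2))^12) / (b^12)) · ((d^2)^12)) / d^2    [power of a quotient]
= ((d^(-24) / (b^12)) · ((d^2)^12)) / d^2    [power of a power]
= ((d^(-24) / b^12) · d^24) / d^2    [power of a power]
= b^(-12)·d^(-2)    [quotient of powers; product of powers]

b^(-12)·d^(-2)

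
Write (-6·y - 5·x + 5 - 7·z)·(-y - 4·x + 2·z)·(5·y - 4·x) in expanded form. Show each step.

(-6·y - 5·x + 5 - 7·z)·(-y - 4·x + 2·z)·(5·y - 4·x)
= (6·y^2 + 24·x·y - 12·y·z + 5·x·y + 20·x^2 - 10·x·z - 5·y - 20·x + 10·z + 7·y·z + 28·x·z - 14·z^2)·(5·y - 4·x)    [distributive law]
= (6·y^2 + 29·x·y - 5·y·z + 20·x^2 + 18·x·z - 5·y - 20·x + 10·z - 14·z^2)·(5·y - 4·x)    [combine like terms]
= 30·y^3 - 24·x·y^2 + 145·x·y^2 - 116·x^2·y - 25·y^2·z + 20·x·y·z + 100·x^2·y - 80·x^3 + 90·x·y·z - 72·x^2·z - 25·y^2 + 20·x·y - 100·x·y + 80·x^2 + 50·y·z - 40·x·z - 70·y·z^2 + 56·x·z^2    [distributive law]
= 30·y^3 + 121·x·y^2 - 16·x^2·y - 25·y^2·z + 110·x·y·z - 80·x^3 - 72·x^2·z - 25·y^2 - 80·x·y + 80·x^2 + 50·y·z - 40·x·z - 70·y·z^2 + 56·x·z^2    [combine like terms]

30·y^3 + 121·x·y^2 - 16·x^2·y - 25·y^2·z + 110·x·y·z - 80·x^3 - 72·x^2·z - 25·y^2 - 80·x·y + 80·x^2 + 50·y·z - 40·x·z - 70·y·z^2 + 56·x·z^2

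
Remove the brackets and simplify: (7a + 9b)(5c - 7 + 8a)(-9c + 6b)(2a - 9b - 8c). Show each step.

(7a + 9b)(5c - 7 + 8a)(-9c + 6b)(2a - 9b - 8c)
= (35ac - 49a + 56a^2 + 45bc - 63b + 72ab)(-9c + 6b)(2a - 9b - 8c)    [distributive law]
= (-315ac^2 + 210abc + 441ac - 294ab - 504a^2c + 336a^2b - 405bc^2 + 270b^2c + 567bc - 378b^2 - 648abc + 432ab^2)(2a - 9b - 8c)    [distributive law]
= (-315ac^2 - 438abc + 441ac - 294ab - 504a^2c + 336a^2b - 405bc^2 + 270b^2c + 567bc - 378b^2 + 432ab^2)(2a - 9b - 8c)    [combine like terms]
= -630a^2c^2 + 2835abc^2 + 2520ac^3 - 876a^2bc + 3942ab^2c + 3504abc^2 + 882a^2c - 3969abc - 3528ac^2 - 588a^2b + 2646ab^2 + 2352abc - 1008a^3c + 4536a^2bc + 4032a^2c^2 + 672a^3b - 3024a^2b^2 - 2688a^2bc - 810abc^2 + 3645b^2c^2 + 3240bc^3 + 540ab^2c - 2430b^3c - 2160b^2c^2 + 1134abc - 5103b^2c - 4536bc^2 - 756ab^2 + 3402b^3 + 3024b^2c + 864a^2b^2 - 3888ab^3 - 3456ab^2c    [distributive law]
= 3402a^2c^2 + 5529abc^2 + 2520ac^3 + 972a^2bc + 1026ab^2c + 882a^2c - 483abc - 3528ac^2 - 588a^2b + 1890ab^2 - 1008a^3c + 672a^3b - 2160a^2b^2 + 1485b^2c^2 + 3240bc^3 - 2430b^3c - 2079b^2c - 4536bc^2 + 3402b^3 - 3888ab^3    [combine like terms]

3402a^2c^2 + 5529abc^2 + 2520ac^3 + 972a^2bc + 1026ab^2c + 882a^2c - 483abc - 3528ac^2 - 588a^2b + 1890ab^2 - 1008a^3c + 672a^3b - 2160a^2b^2 + 1485b^2c^2 + 3240bc^3 - 2430b^3c - 2079b^2c - 4536bc^2 + 3402b^3 - 3888ab^3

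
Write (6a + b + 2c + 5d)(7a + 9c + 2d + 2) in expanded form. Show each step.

(6a + b + 2c + 5d)(7a + 9c + 2d + 2)
= 42a² + 54ac + 12ad + 12a + 7ab + 9bc + 2bd + 2b + 14ac + 18c² + 4cd + 4c + 35ad + 45cd + 10d² + 10d    [distributive law]
= 42a² + 68ac + 47ad + 12a + 7ab + 9bc + 2bd + 2b + 18c² + 49cd + 4c + 10d² + 10d    [combine like terms]

42a² + 68ac + 47ad + 12a + 7ab + 9bc + 2bd + 2b + 18c² + 49cd + 4c + 10d² + 10d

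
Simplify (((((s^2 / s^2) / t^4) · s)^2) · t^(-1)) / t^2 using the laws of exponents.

s^2t^(-11)

(((((s^2 / s^2) / t^4) · s)^2) · t^(-1)) / t^2
= (((((s^2 / s^2) / t^4)^2) · (s^2)) · t^(-1)) / t^2    [power of a product]
= (((((s^2 / s^2)^2) / ((t^4)^2)) · (s^2)) · t^(-1)) / t^2    [power of a quotient]
= ((((((s^2)^2) / ((s^2)^2)) / ((t^4)^2)) · (s^2)) · t^(-1)) / t^2    [power of a quotient]
= ((((s^4 / ((s^2)^2)) / ((t^4)^2)) · (s^2)) · t^(-1)) / t^2    [power of a power]
= ((((s^4 / s^4) / ((t^4)^2)) · (s^2)) · t^(-1)) / t^2    [power of a power]
= (((s^0 / ((t^4)^2)) · (s^2)) · t^(-1)) / t^2    [quotient of powers]
= (((s^0 / t^8) · (s^2)) · t^(-1)) / t^2    [power of a power]
= s^2t^(-11)    [quotient of powers; product of powers]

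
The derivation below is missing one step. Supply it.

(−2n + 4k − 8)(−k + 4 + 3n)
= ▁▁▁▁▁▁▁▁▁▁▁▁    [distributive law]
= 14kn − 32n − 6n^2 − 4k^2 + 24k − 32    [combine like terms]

By distributive law:

2kn − 8n − 6n^2 − 4k^2 + 16k + 12kn + 8k − 32 − 24n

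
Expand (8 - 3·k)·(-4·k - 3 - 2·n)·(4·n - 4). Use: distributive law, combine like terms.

(8 - 3·k)·(-4·k - 3 - 2·n)·(4·n - 4)
= (-32·k - 24 - 16·n + 12·k² + 9·k + 6·k·n)·(4·n - 4)    [distributive law]
= (-23·k - 24 - 16·n + 12·k² + 6·k·n)·(4·n - 4)    [combine like terms]
= -92·k·n + 92·k - 96·n + 96 - 64·n² + 64·n + 48·k²·n - 48·k² + 24·k·n² - 24·k·n    [distributive law]
= -116·k·n + 92·k - 32·n + 96 - 64·n² + 48·k²·n - 48·k² + 24·k·n²    [combine like terms]

-116·k·n + 92·k - 32·n + 96 - 64·n² + 48·k²·n - 48·k² + 24·k·n²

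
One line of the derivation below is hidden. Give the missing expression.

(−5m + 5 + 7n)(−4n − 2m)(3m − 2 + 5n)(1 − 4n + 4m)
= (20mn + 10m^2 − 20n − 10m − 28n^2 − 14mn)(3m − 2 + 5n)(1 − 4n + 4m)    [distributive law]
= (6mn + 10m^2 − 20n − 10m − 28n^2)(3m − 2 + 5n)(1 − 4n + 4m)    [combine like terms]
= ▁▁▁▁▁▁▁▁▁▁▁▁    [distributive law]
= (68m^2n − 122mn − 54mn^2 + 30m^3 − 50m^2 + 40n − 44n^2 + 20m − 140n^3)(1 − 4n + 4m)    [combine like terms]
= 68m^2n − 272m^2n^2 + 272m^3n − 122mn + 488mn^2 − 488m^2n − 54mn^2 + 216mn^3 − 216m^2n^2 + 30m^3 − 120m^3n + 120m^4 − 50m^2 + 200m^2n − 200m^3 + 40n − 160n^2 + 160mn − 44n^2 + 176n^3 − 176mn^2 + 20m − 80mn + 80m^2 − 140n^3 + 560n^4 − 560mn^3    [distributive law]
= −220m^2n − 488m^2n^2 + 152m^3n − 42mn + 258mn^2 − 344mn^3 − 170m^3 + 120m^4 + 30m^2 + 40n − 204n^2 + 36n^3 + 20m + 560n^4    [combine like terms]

By distributive law:

(18m^2n − 12mn + 30mn^2 + 30m^3 − 20m^2 + 50m^2n − 60mn + 40n − 100n^2 − 30m^2 + 20m − 50mn − 84mn^2 + 56n^2 − 140n^3)(1 − 4n + 4m)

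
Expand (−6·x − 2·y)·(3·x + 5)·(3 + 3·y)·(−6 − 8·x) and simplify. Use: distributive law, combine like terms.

1044·x^2 + 432·x^3 + 1188·x^2·y + 432·x^3·y + 540·x + 888·x·y + 348·x·y^2 + 144·x^2·y^2 + 180·y + 180·y^2

(−6·x − 2·y)·(3·x + 5)·(3 + 3·y)·(−6 − 8·x)
= (−18·x^2 − 30·x − 6·x·y − 10·y)·(3 + 3·y)·(−6 − 8·x)    [distributive law]
= (−54·x^2 − 54·x^2·y − 90·x − 90·x·y − 18·x·y − 18·x·y^2 − 30·y − 30·y^2)·(−6 − 8·x)    [distributive law]
= (−54·x^2 − 54·x^2·y − 90·x − 108·x·y − 18·x·y^2 − 30·y − 30·y^2)·(−6 − 8·x)    [combine like terms]
= 324·x^2 + 432·x^3 + 324·x^2·y + 432·x^3·y + 540·x + 720·x^2 + 648·x·y + 864·x^2·y + 108·x·y^2 + 144·x^2·y^2 + 180·y + 240·x·y + 180·y^2 + 240·x·y^2    [distributive law]
= 1044·x^2 + 432·x^3 + 1188·x^2·y + 432·x^3·y + 540·x + 888·x·y + 348·x·y^2 + 144·x^2·y^2 + 180·y + 180·y^2    [combine like terms]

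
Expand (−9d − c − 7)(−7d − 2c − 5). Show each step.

(−9d − c − 7)(−7d − 2c − 5)
= 63d² + 18cd + 45d + 7cd + 2c² + 5c + 49d + 14c + 35    [distributive law]
= 63d² + 25cd + 94d + 2c² + 19c + 35    [combine like terms]

63d² + 25cd + 94d + 2c² + 19c + 35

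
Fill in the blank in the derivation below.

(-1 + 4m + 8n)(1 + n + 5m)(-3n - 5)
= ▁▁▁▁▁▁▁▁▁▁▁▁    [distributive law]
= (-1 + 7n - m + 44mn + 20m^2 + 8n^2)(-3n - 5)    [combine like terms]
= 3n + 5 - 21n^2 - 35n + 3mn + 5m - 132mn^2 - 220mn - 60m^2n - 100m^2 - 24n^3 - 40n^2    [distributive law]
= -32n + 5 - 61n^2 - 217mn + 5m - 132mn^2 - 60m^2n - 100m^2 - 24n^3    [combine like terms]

Applying distributive law to the line above:

(-1 - n - 5m + 4m + 4mn + 20m^2 + 8n + 8n^2 + 40mn)(-3n - 5)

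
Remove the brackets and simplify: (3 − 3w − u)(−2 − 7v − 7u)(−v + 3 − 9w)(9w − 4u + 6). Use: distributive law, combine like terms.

(3 − 3w − u)(−2 − 7v − 7u)(−v + 3 − 9w)(9w − 4u + 6)
= (−6 − 21v − 21u + 6w + 21vw + 21uw + 2u + 7uv + 7u^2)(−v + 3 − 9w)(9w − 4u + 6)    [distributive law]
= (−6 − 21v − 19u + 6w + 21vw + 21uw + 7uv + 7u^2)(−v + 3 − 9w)(9w − 4u + 6)    [combine like terms]
= (6v − 18 + 54w + 21v^2 − 63v + 189vw + 19uv − 57u + 171uw − 6vw + 18w − 54w^2 − 21v^2w + 63vw − 189vw^2 − 21uvw + 63uw − 189uw^2 − 7uv^2 + 21uv − 63uvw − 7u^2v + 21u^2 − 63u^2w)(9w − 4u + 6)    [distributive law]
= (−57v − 18 + 72w + 21v^2 + 246vw + 40uv − 57u + 234uw − 54w^2 − 21v^2w − 189vw^2 − 84uvw − 189uw^2 − 7uv^2 − 7u^2v + 21u^2 − 63u^2w)(9w − 4u + 6)    [combine like terms]
= −513vw + 228uv − 342v − 162w + 72u − 108 + 648w^2 − 288uw + 432w + 189v^2w − 84uv^2 + 126v^2 + 2214vw^2 − 984uvw + 1476vw + 360uvw − 160u^2v + 240uv − 513uw + 228u^2 − 342u + 2106uw^2 − 936u^2w + 1404uw − 486w^3 + 216uw^2 − 324w^2 − 189v^2w^2 + 84uv^2w − 126v^2w − 1701vw^3 + 756uvw^2 − 1134vw^2 − 756uvw^2 + 336u^2vw − 504uvw − 1701uw^3 + 756u^2w^2 − 1134uw^2 − 63uv^2w + 28u^2v^2 − 42uv^2 − 63u^2vw + 28u^3v − 42u^2v + 189u^2w − 84u^3 + 126u^2 − 567u^2w^2 + 252u^3w − 378u^2w    [distributive law]
= 963vw + 468uv − 342v + 270w − 270u − 108 + 324w^2 + 603uw + 63v^2w − 126uv^2 + 126v^2 + 1080vw^2 − 1128uvw − 202u^2v + 354u^2 + 1188uw^2 − 1125u^2w − 486w^3 − 189v^2w^2 + 21uv^2w − 1701vw^3 + 273u^2vw − 1701uw^3 + 189u^2w^2 + 28u^2v^2 + 28u^3v − 84u^3 + 252u^3w    [combine like terms]

963vw + 468uv − 342v + 270w − 270u − 108 + 324w^2 + 603uw + 63v^2w − 126uv^2 + 126v^2 + 1080vw^2 − 1128uvw − 202u^2v + 354u^2 + 1188uw^2 − 1125u^2w − 486w^3 − 189v^2w^2 + 21uv^2w − 1701vw^3 + 273u^2vw − 1701uw^3 + 189u^2w^2 + 28u^2v^2 + 28u^3v − 84u^3 + 252u^3w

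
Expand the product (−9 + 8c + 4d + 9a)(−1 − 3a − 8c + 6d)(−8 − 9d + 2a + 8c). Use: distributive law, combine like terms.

(−9 + 8c + 4d + 9a)(−1 − 3a − 8c + 6d)(−8 − 9d + 2a + 8c)
= (9 + 27a + 72c − 54d − 8c − 24ac − 64c^2 + 48cd − 4d − 12ad − 32cd + 24d^2 − 9a − 27a^2 − 72ac + 54ad)(−8 − 9d + 2a + 8c)    [distributive law]
= (9 + 18a + 64c − 58d − 96ac − 64c^2 + 16cd + 42ad + 24d^2 − 27a^2)(−8 − 9d + 2a + 8c)    [combine like terms]
= −72 − 81d + 18a + 72c − 144a − 162ad + 36a^2 + 144ac − 512c − 576cd + 128ac + 512c^2 + 464d + 522d^2 − 116ad − 464cd + 768ac + 864acd − 192a^2c − 768ac^2 + 512c^2 + 576c^2d − 128ac^2 − 512c^3 − 128cd − 144cd^2 + 32acd + 128c^2d − 336ad − 378ad^2 + 84a^2d + 336acd − 192d^2 − 216d^3 + 48ad^2 + 192cd^2 + 216a^2 + 243a^2d − 54a^3 − 216a^2c    [distributive law]
= −72 + 383d − 126a − 440c − 614ad + 252a^2 + 1040ac − 1168cd + 1024c^2 + 330d^2 + 1232acd − 408a^2c − 896ac^2 + 704c^2d − 512c^3 + 48cd^2 − 330ad^2 + 327a^2d − 216d^3 − 54a^3    [combine like terms]

−72 + 383d − 126a − 440c − 614ad + 252a^2 + 1040ac − 1168cd + 1024c^2 + 330d^2 + 1232acd − 408a^2c − 896ac^2 + 704c^2d − 512c^3 + 48cd^2 − 330ad^2 + 327a^2d − 216d^3 − 54a^3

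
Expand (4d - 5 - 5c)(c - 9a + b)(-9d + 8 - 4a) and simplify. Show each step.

-36cd^2 + 77cd - 421acd + 324ad^2 - 693ad + 144a^2d - 36bd^2 + 77bd - 16abd - 40c + 380ac + 360a - 180a^2 - 40b + 20ab + 45c^2d - 40c^2 + 20ac^2 - 180a^2c + 45bcd - 40bc + 20abc

(4d - 5 - 5c)(c - 9a + b)(-9d + 8 - 4a)
= (4cd - 36ad + 4bd - 5c + 45a - 5b - 5c^2 + 45ac - 5bc)(-9d + 8 - 4a)    [distributive law]
= -36cd^2 + 32cd - 16acd + 324ad^2 - 288ad + 144a^2d - 36bd^2 + 32bd - 16abd + 45cd - 40c + 20ac - 405ad + 360a - 180a^2 + 45bd - 40b + 20ab + 45c^2d - 40c^2 + 20ac^2 - 405acd + 360ac - 180a^2c + 45bcd - 40bc + 20abc    [distributive law]
= -36cd^2 + 77cd - 421acd + 324ad^2 - 693ad + 144a^2d - 36bd^2 + 77bd - 16abd - 40c + 380ac + 360a - 180a^2 - 40b + 20ab + 45c^2d - 40c^2 + 20ac^2 - 180a^2c + 45bcd - 40bc + 20abc    [combine like terms]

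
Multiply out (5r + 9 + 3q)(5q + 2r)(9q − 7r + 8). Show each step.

(5r + 9 + 3q)(5q + 2r)(9q − 7r + 8)
= (25qr + 10r^2 + 45q + 18r + 15q^2 + 6qr)(9q − 7r + 8)    [distributive law]
= (31qr + 10r^2 + 45q + 18r + 15q^2)(9q − 7r + 8)    [combine like terms]
= 279q^2r − 217qr^2 + 248qr + 90qr^2 − 70r^3 + 80r^2 + 405q^2 − 315qr + 360q + 162qr − 126r^2 + 144r + 135q^3 − 105q^2r + 120q^2    [distributive law]
= 174q^2r − 127qr^2 + 95qr − 70r^3 − 46r^2 + 525q^2 + 360q + 144r + 135q^3    [combine like terms]

174q^2r − 127qr^2 + 95qr − 70r^3 − 46r^2 + 525q^2 + 360q + 144r + 135q^3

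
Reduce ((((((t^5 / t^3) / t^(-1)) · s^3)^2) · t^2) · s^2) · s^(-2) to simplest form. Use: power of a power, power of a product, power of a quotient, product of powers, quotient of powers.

((((((t^5 / t^3) / t^(-1)) · s^3)^2) · t^2) · s^2) · s^(-2)
= ((((((t^5 / t^3) / t^(-1))^2) · ((s^3)^2)) · t^2) · s^2) · s^(-2)    [power of a product]
= ((((((t^5 / t^3)^2) / ((t^(-1))^2)) · ((s^3)^2)) · t^2) · s^2) · s^(-2)    [power of a quotient]
= (((((((t^5)^2) / ((t^3)^2)) / ((t^(-1))^2)) · ((s^3)^2)) · t^2) · s^2) · s^(-2)    [power of a quotient]
= (((((t^10 / ((t^3)^2)) / ((t^(-1))^2)) · ((s^3)^2)) · t^2) · s^2) · s^(-2)    [power of a power]
= (((((t^10 / t^6) / ((t^(-1))^2)) · ((s^3)^2)) · t^2) · s^2) · s^(-2)    [power of a power]
= ((((t^4 / ((t^(-1))^2)) · ((s^3)^2)) · t^2) · s^2) · s^(-2)    [quotient of powers]
= ((((t^4 / t^(-2)) · ((s^3)^2)) · t^2) · s^2) · s^(-2)    [power of a power]
= (((t^6 · ((s^3)^2)) · t^2) · s^2) · s^(-2)    [quotient of powers]
= (((t^6 · s^6) · t^2) · s^2) · s^(-2)    [power of a power]
= s^6t^8    [product of powers]

s^6t^8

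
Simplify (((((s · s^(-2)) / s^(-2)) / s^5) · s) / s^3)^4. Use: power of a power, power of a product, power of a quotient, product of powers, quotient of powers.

(((((s · s^(-2)) / s^(-2)) / s^5) · s) / s^3)^4
= (((((s · s^(-2)) / s^(-2)) / s^5) · s)^4) / ((s^3)^4)    [power of a quotient]
= (((((s · s^(-2)) / s^(-2)) / s^5)^4) · (s^4)) / ((s^3)^4)    [power of a product]
= (((((s · s^(-2)) / s^(-2))^4) / ((s^5)^4)) · (s^4)) / ((s^3)^4)    [power of a quotient]
= (((((s · s^(-2))^4) / ((s^(-2))^4)) / ((s^5)^4)) · (s^4)) / ((s^3)^4)    [power of a quotient]
= (((((s^4) · ((s^(-2))^4)) / ((s^(-2))^4)) / ((s^5)^4)) · (s^4)) / ((s^3)^4)    [power of a product]
= ((((s^4 · s^(-8)) / ((s^(-2))^4)) / ((s^5)^4)) · (s^4)) / ((s^3)^4)    [power of a power]
= (((s^(-4) / ((s^(-2))^4)) / ((s^5)^4)) · (s^4)) / ((s^3)^4)    [product of powers]
= (((s^(-4) / s^(-8)) / ((s^5)^4)) · (s^4)) / ((s^3)^4)    [power of a power]
= ((s^4 / ((s^5)^4)) · (s^4)) / ((s^3)^4)    [quotient of powers]
= ((s^4 / s^20) · (s^4)) / ((s^3)^4)    [power of a power]
= (s^(-16) · (s^4)) / ((s^3)^4)    [quotient of powers]
= s^(-12) / ((s^3)^4)    [product of powers]
= s^(-12) / s^12    [power of a power]
= s^(-24)    [quotient of powers]

s^(-24)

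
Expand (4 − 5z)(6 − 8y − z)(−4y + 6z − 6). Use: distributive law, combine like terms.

(4 − 5z)(6 − 8y − z)(−4y + 6z − 6)
= (24 − 32y − 4z − 30z + 40yz + 5z²)(−4y + 6z − 6)    [distributive law]
= (24 − 32y − 34z + 40yz + 5z²)(−4y + 6z − 6)    [combine like terms]
= −96y + 144z − 144 + 128y² − 192yz + 192y + 136yz − 204z² + 204z − 160y²z + 240yz² − 240yz − 20yz² + 30z³ − 30z²    [distributive law]
= 96y + 348z − 144 + 128y² − 296yz − 234z² − 160y²z + 220yz² + 30z³    [combine like terms]

96y + 348z − 144 + 128y² − 296yz − 234z² − 160y²z + 220yz² + 30z³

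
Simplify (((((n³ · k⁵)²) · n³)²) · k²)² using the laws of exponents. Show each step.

k⁴⁴·n³⁶

(((((n³ · k⁵)²) · n³)²) · k²)²
= (((((n³ · k⁵)²) · n³)²)²) · ((k²)²)    [power of a product]
= ((((n³ · k⁵)²) · n³)⁴) · ((k²)²)    [power of a power]
= ((((n³ · k⁵)²)⁴) · ((n³)⁴)) · ((k²)²)    [power of a product]
= (((n³ · k⁵)⁸) · ((n³)⁴)) · ((k²)²)    [power of a power]
= ((((n³)⁸) · ((k⁵)⁸)) · ((n³)⁴)) · ((k²)²)    [power of a product]
= ((n²⁴ · ((k⁵)⁸)) · ((n³)⁴)) · ((k²)²)    [power of a power]
= ((n²⁴ · k⁴⁰) · ((n³)⁴)) · ((k²)²)    [power of a power]
= ((n²⁴ · k⁴⁰) · n¹²) · ((k²)²)    [power of a power]
= ((n²⁴ · k⁴⁰) · n¹²) · k⁴    [power of a power]
= k⁴⁴·n³⁶    [product of powers]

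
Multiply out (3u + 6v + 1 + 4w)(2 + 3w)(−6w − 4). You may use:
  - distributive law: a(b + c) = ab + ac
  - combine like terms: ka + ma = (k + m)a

(3u + 6v + 1 + 4w)(2 + 3w)(−6w − 4)
= (6u + 9uw + 12v + 18vw + 2 + 3w + 8w + 12w^2)(−6w − 4)    [distributive law]
= (6u + 9uw + 12v + 18vw + 2 + 11w + 12w^2)(−6w − 4)    [combine like terms]
= −36uw − 24u − 54uw^2 − 36uw − 72vw − 48v − 108vw^2 − 72vw − 12w − 8 − 66w^2 − 44w − 72w^3 − 48w^2    [distributive law]
= −72uw − 24u − 54uw^2 − 144vw − 48v − 108vw^2 − 56w − 8 − 114w^2 − 72w^3    [combine like terms]

−72uw − 24u − 54uw^2 − 144vw − 48v − 108vw^2 − 56w − 8 − 114w^2 − 72w^3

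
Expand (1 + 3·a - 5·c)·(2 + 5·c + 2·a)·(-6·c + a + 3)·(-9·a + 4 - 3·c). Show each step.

(1 + 3·a - 5·c)·(2 + 5·c + 2·a)·(-6·c + a + 3)·(-9·a + 4 - 3·c)
= (2 + 5·c + 2·a + 6·a + 15·a·c + 6·a² - 10·c - 25·c² - 10·a·c)·(-6·c + a + 3)·(-9·a + 4 - 3·c)    [distributive law]
= (2 - 5·c + 8·a + 5·a·c + 6·a² - 25·c²)·(-6·c + a + 3)·(-9·a + 4 - 3·c)    [combine like terms]
= (-12·c + 2·a + 6 + 30·c² - 5·a·c - 15·c - 48·a·c + 8·a² + 24·a - 30·a·c² + 5·a²·c + 15·a·c - 36·a²·c + 6·a³ + 18·a² + 150·c³ - 25·a·c² - 75·c²)·(-9·a + 4 - 3·c)    [distributive law]
= (-27·c + 26·a + 6 - 45·c² - 38·a·c + 26·a² - 55·a·c² - 31·a²·c + 6·a³ + 150·c³)·(-9·a + 4 - 3·c)    [combine like terms]
= 243·a·c - 108·c + 81·c² - 234·a² + 104·a - 78·a·c - 54·a + 24 - 18·c + 405·a·c² - 180·c² + 135·c³ + 342·a²·c - 152·a·c + 114·a·c² - 234·a³ + 104·a² - 78·a²·c + 495·a²·c² - 220·a·c² + 165·a·c³ + 279·a³·c - 124·a²·c + 93·a²·c² - 54·a⁴ + 24·a³ - 18·a³·c - 1350·a·c³ + 600·c³ - 450·c⁴    [distributive law]
= 13·a·c - 126·c - 99·c² - 130·a² + 50·a + 24 + 299·a·c² + 735·c³ + 140·a²·c - 210·a³ + 588·a²·c² - 1185·a·c³ + 261·a³·c - 54·a⁴ - 450·c⁴    [combine like terms]

13·a·c - 126·c - 99·c² - 130·a² + 50·a + 24 + 299·a·c² + 735·c³ + 140·a²·c - 210·a³ + 588·a²·c² - 1185·a·c³ + 261·a³·c - 54·a⁴ - 450·c⁴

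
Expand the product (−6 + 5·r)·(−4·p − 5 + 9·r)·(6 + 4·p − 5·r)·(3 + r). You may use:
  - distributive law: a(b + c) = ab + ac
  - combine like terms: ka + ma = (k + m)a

(−6 + 5·r)·(−4·p − 5 + 9·r)·(6 + 4·p − 5·r)·(3 + r)
= (24·p + 30 − 54·r − 20·p·r − 25·r + 45·r^2)·(6 + 4·p − 5·r)·(3 + r)    [distributive law]
= (24·p + 30 − 79·r − 20·p·r + 45·r^2)·(6 + 4·p − 5·r)·(3 + r)    [combine like terms]
= (144·p + 96·p^2 − 120·p·r + 180 + 120·p − 150·r − 474·r − 316·p·r + 395·r^2 − 120·p·r − 80·p^2·r + 100·p·r^2 + 270·r^2 + 180·p·r^2 − 225·r^3)·(3 + r)    [distributive law]
= (264·p + 96·p^2 − 556·p·r + 180 − 624·r + 665·r^2 − 80·p^2·r + 280·p·r^2 − 225·r^3)·(3 + r)    [combine like terms]
= 792·p + 264·p·r + 288·p^2 + 96·p^2·r − 1668·p·r − 556·p·r^2 + 540 + 180·r − 1872·r − 624·r^2 + 1995·r^2 + 665·r^3 − 240·p^2·r − 80·p^2·r^2 + 840·p·r^2 + 280·p·r^3 − 675·r^3 − 225·r^4    [distributive law]
= 792·p − 1404·p·r + 288·p^2 − 144·p^2·r + 284·p·r^2 + 540 − 1692·r + 1371·r^2 − 10·r^3 − 80·p^2·r^2 + 280·p·r^3 − 225·r^4    [combine like terms]

792·p − 1404·p·r + 288·p^2 − 144·p^2·r + 284·p·r^2 + 540 − 1692·r + 1371·r^2 − 10·r^3 − 80·p^2·r^2 + 280·p·r^3 − 225·r^4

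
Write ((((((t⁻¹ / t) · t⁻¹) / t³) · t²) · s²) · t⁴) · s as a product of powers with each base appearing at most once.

((((((t⁻¹ / t) · t⁻¹) / t³) · t²) · s²) · t⁴) · s
= (((((t⁻² · t⁻¹) / t³) · t²) · s²) · t⁴) · s    [quotient of powers]
= ((((t⁻³ / t³) · t²) · s²) · t⁴) · s    [product of powers]
= (((t⁻⁶ · t²) · s²) · t⁴) · s    [quotient of powers]
= ((t⁻⁴ · s²) · t⁴) · s    [product of powers]
= s³    [product of powers]

s³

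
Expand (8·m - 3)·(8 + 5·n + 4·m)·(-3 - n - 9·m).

60·m - 37·m·n - 564·m² - 40·m·n² - 392·m²·n - 288·m³ + 72 + 69·n + 15·n²

(8·m - 3)·(8 + 5·n + 4·m)·(-3 - n - 9·m)
= (64·m + 40·m·n + 32·m² - 24 - 15·n - 12·m)·(-3 - n - 9·m)    [distributive law]
= (52·m + 40·m·n + 32·m² - 24 - 15·n)·(-3 - n - 9·m)    [combine like terms]
= -156·m - 52·m·n - 468·m² - 120·m·n - 40·m·n² - 360·m²·n - 96·m² - 32·m²·n - 288·m³ + 72 + 24·n + 216·m + 45·n + 15·n² + 135·m·n    [distributive law]
= 60·m - 37·m·n - 564·m² - 40·m·n² - 392·m²·n - 288·m³ + 72 + 69·n + 15·n²    [combine like terms]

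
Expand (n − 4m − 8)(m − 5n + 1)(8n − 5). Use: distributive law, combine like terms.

(n − 4m − 8)(m − 5n + 1)(8n − 5)
= (mn − 5n² + n − 4m² + 20mn − 4m − 8m + 40n − 8)(8n − 5)    [distributive law]
= (21mn − 5n² + 41n − 4m² − 12m − 8)(8n − 5)    [combine like terms]
= 168mn² − 105mn − 40n³ + 25n² + 328n² − 205n − 32m²n + 20m² − 96mn + 60m − 64n + 40    [distributive law]
= 168mn² − 201mn − 40n³ + 353n² − 269n − 32m²n + 20m² + 60m + 40    [combine like terms]

168mn² − 201mn − 40n³ + 353n² − 269n − 32m²n + 20m² + 60m + 40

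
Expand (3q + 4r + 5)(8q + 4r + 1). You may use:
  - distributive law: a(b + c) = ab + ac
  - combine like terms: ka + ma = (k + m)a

24q^2 + 44qr + 43q + 16r^2 + 24r + 5

(3q + 4r + 5)(8q + 4r + 1)
= 24q^2 + 12qr + 3q + 32qr + 16r^2 + 4r + 40q + 20r + 5    [distributive law]
= 24q^2 + 44qr + 43q + 16r^2 + 24r + 5    [combine like terms]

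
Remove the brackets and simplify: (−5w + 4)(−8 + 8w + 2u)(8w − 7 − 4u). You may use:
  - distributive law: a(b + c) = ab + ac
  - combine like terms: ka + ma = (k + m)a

856w^2 − 760w − 154uw − 320w^3 + 80uw^2 + 40u^2w + 224 + 72u − 32u^2

(−5w + 4)(−8 + 8w + 2u)(8w − 7 − 4u)
= (40w − 40w^2 − 10uw − 32 + 32w + 8u)(8w − 7 − 4u)    [distributive law]
= (72w − 40w^2 − 10uw − 32 + 8u)(8w − 7 − 4u)    [combine like terms]
= 576w^2 − 504w − 288uw − 320w^3 + 280w^2 + 160uw^2 − 80uw^2 + 70uw + 40u^2w − 256w + 224 + 128u + 64uw − 56u − 32u^2    [distributive law]
= 856w^2 − 760w − 154uw − 320w^3 + 80uw^2 + 40u^2w + 224 + 72u − 32u^2    [combine like terms]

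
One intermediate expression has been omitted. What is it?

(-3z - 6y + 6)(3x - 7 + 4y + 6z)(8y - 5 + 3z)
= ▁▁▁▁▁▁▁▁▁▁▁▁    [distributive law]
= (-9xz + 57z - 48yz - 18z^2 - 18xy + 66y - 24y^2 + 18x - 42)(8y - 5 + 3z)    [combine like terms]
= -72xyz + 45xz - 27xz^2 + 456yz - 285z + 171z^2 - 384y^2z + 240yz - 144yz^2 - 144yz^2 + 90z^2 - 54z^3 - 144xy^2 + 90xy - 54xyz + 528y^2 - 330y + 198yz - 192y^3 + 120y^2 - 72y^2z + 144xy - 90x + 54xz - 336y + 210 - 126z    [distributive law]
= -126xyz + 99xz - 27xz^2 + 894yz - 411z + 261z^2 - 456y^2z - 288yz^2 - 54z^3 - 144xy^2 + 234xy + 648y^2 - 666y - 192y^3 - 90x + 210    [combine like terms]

Applying distributive law to the line above:

(-9xz + 21z - 12yz - 18z^2 - 18xy + 42y - 24y^2 - 36yz + 18x - 42 + 24y + 36z)(8y - 5 + 3z)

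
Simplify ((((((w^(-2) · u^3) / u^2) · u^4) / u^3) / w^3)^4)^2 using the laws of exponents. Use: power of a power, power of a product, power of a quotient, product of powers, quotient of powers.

((((((w^(-2) · u^3) / u^2) · u^4) / u^3) / w^3)^4)^2
= (((((w^(-2) · u^3) / u^2) · u^4) / u^3) / w^3)^8    [power of a power]
= (((((w^(-2) · u^3) / u^2) · u^4) / u^3)^8) / ((w^3)^8)    [power of a quotient]
= (((((w^(-2) · u^3) / u^2) · u^4)^8) / ((u^3)^8)) / ((w^3)^8)    [power of a quotient]
= (((((w^(-2) · u^3) / u^2)^8) · ((u^4)^8)) / ((u^3)^8)) / ((w^3)^8)    [power of a product]
= (((((w^(-2) · u^3)^8) / ((u^2)^8)) · ((u^4)^8)) / ((u^3)^8)) / ((w^3)^8)    [power of a quotient]
= ((((((w^(-2))^8) · ((u^3)^8)) / ((u^2)^8)) · ((u^4)^8)) / ((u^3)^8)) / ((w^3)^8)    [power of a product]
= ((((w^(-16) · ((u^3)^8)) / ((u^2)^8)) · ((u^4)^8)) / ((u^3)^8)) / ((w^3)^8)    [power of a power]
= ((((w^(-16) · u^24) / ((u^2)^8)) · ((u^4)^8)) / ((u^3)^8)) / ((w^3)^8)    [power of a power]
= ((((w^(-16) · u^24) / u^16) · ((u^4)^8)) / ((u^3)^8)) / ((w^3)^8)    [power of a power]
= ((((w^(-16) · u^24) / u^16) · u^32) / ((u^3)^8)) / ((w^3)^8)    [power of a power]
= ((((w^(-16) · u^24) / u^16) · u^32) / u^24) / ((w^3)^8)    [power of a power]
= ((((w^(-16) · u^24) / u^16) · u^32) / u^24) / w^24    [power of a power]
= u^16·w^(-40)    [quotient of powers; product of powers]

u^16·w^(-40)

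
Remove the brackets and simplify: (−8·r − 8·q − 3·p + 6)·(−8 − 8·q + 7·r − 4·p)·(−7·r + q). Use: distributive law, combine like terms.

(−8·r − 8·q − 3·p + 6)·(−8 − 8·q + 7·r − 4·p)·(−7·r + q)
= (64·r + 64·q·r − 56·r² + 32·p·r + 64·q + 64·q² − 56·q·r + 32·p·q + 24·p + 24·p·q − 21·p·r + 12·p² − 48 − 48·q + 42·r − 24·p)·(−7·r + q)    [distributive law]
= (106·r + 8·q·r − 56·r² + 11·p·r + 16·q + 64·q² + 56·p·q + 12·p² − 48)·(−7·r + q)    [combine like terms]
= −742·r² + 106·q·r − 56·q·r² + 8·q²·r + 392·r³ − 56·q·r² − 77·p·r² + 11·p·q·r − 112·q·r + 16·q² − 448·q²·r + 64·q³ − 392·p·q·r + 56·p·q² − 84·p²·r + 12·p²·q + 336·r − 48·q    [distributive law]
= −742·r² − 6·q·r − 112·q·r² − 440·q²·r + 392·r³ − 77·p·r² − 381·p·q·r + 16·q² + 64·q³ + 56·p·q² − 84·p²·r + 12·p²·q + 336·r − 48·q    [combine like terms]

−742·r² − 6·q·r − 112·q·r² − 440·q²·r + 392·r³ − 77·p·r² − 381·p·q·r + 16·q² + 64·q³ + 56·p·q² − 84·p²·r + 12·p²·q + 336·r − 48·q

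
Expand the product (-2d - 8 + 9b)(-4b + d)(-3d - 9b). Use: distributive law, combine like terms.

-33bd² - 45b²d + 6d³ - 24bd - 288b² + 24d² + 324b³

(-2d - 8 + 9b)(-4b + d)(-3d - 9b)
= (8bd - 2d² + 32b - 8d - 36b² + 9bd)(-3d - 9b)    [distributive law]
= (17bd - 2d² + 32b - 8d - 36b²)(-3d - 9b)    [combine like terms]
= -51bd² - 153b²d + 6d³ + 18bd² - 96bd - 288b² + 24d² + 72bd + 108b²d + 324b³    [distributive law]
= -33bd² - 45b²d + 6d³ - 24bd - 288b² + 24d² + 324b³    [combine like terms]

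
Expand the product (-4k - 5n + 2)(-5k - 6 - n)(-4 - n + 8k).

32k² + 212k²n + 160k³ - 152k + 94kn + 11kn² - 100n - 48n² - 5n³ + 48

(-4k - 5n + 2)(-5k - 6 - n)(-4 - n + 8k)
= (20k² + 24k + 4kn + 25kn + 30n + 5n² - 10k - 12 - 2n)(-4 - n + 8k)    [distributive law]
= (20k² + 14k + 29kn + 28n + 5n² - 12)(-4 - n + 8k)    [combine like terms]
= -80k² - 20k²n + 160k³ - 56k - 14kn + 112k² - 116kn - 29kn² + 232k²n - 112n - 28n² + 224kn - 20n² - 5n³ + 40kn² + 48 + 12n - 96k    [distributive law]
= 32k² + 212k²n + 160k³ - 152k + 94kn + 11kn² - 100n - 48n² - 5n³ + 48    [combine like terms]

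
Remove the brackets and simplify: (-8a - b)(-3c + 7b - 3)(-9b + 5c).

-496abc + 120ac² + 504ab² - 216ab + 120ac - 62b²c + 15bc² + 63b³ - 27b² + 15bc

(-8a - b)(-3c + 7b - 3)(-9b + 5c)
= (24ac - 56ab + 24a + 3bc - 7b² + 3b)(-9b + 5c)    [distributive law]
= -216abc + 120ac² + 504ab² - 280abc - 216ab + 120ac - 27b²c + 15bc² + 63b³ - 35b²c - 27b² + 15bc    [distributive law]
= -496abc + 120ac² + 504ab² - 216ab + 120ac - 62b²c + 15bc² + 63b³ - 27b² + 15bc    [combine like terms]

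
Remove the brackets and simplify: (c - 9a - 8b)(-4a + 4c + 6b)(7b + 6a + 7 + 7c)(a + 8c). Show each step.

370a²bc - 4874abc² + 1740a³c - 160a²c² + 1736a²c - 2212ac² - 2020ac³ - 1232bc³ + 224c³ + 224c⁴ - 4054ab²c - 4144b²c² - 1414abc - 1456bc² + 120a³b + 216a⁴ + 252a³ - 442a²b² - 154a²b - 336ab³ - 2688b³c - 336ab² - 2688b²c

(c - 9a - 8b)(-4a + 4c + 6b)(7b + 6a + 7 + 7c)(a + 8c)
= (-4ac + 4c² + 6bc + 36a² - 36ac - 54ab + 32ab - 32bc - 48b²)(7b + 6a + 7 + 7c)(a + 8c)    [distributive law]
= (-40ac + 4c² - 26bc + 36a² - 22ab - 48b²)(7b + 6a + 7 + 7c)(a + 8c)    [combine like terms]
= (-280abc - 240a²c - 280ac - 280ac² + 28bc² + 24ac² + 28c² + 28c³ - 182b²c - 156abc - 182bc - 182bc² + 252a²b + 216a³ + 252a² + 252a²c - 154ab² - 132a²b - 154ab - 154abc - 336b³ - 288ab² - 336b² - 336b²c)(a + 8c)    [distributive law]
= (-590abc + 12a²c - 280ac - 256ac² - 154bc² + 28c² + 28c³ - 518b²c - 182bc + 120a²b + 216a³ + 252a² - 442ab² - 154ab - 336b³ - 336b²)(a + 8c)    [combine like terms]
= -590a²bc - 4720abc² + 12a³c + 96a²c² - 280a²c - 2240ac² - 256a²c² - 2048ac³ - 154abc² - 1232bc³ + 28ac² + 224c³ + 28ac³ + 224c⁴ - 518ab²c - 4144b²c² - 182abc - 1456bc² + 120a³b + 960a²bc + 216a⁴ + 1728a³c + 252a³ + 2016a²c - 442a²b² - 3536ab²c - 154a²b - 1232abc - 336ab³ - 2688b³c - 336ab² - 2688b²c    [distributive law]
= 370a²bc - 4874abc² + 1740a³c - 160a²c² + 1736a²c - 2212ac² - 2020ac³ - 1232bc³ + 224c³ + 224c⁴ - 4054ab²c - 4144b²c² - 1414abc - 1456bc² + 120a³b + 216a⁴ + 252a³ - 442a²b² - 154a²b - 336ab³ - 2688b³c - 336ab² - 2688b²c    [combine like terms]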